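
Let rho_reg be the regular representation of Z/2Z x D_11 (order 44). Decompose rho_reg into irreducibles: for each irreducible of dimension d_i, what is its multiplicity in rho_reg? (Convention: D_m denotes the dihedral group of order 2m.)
Each irreducible V_i of dimension d_i appears with multiplicity d_i, i.e. rho_reg = (direct sum over all irreducibles V_i) d_i V_i. The irreducible dimensions for Z/2Z x D_11 are 1, 1, 1, 1, 2, 2, 2, 2, 2, 2, 2, 2, 2, 2: 4 irreducibles of dimension 1, each with multiplicity 1; 10 irreducibles of dimension 2, each with multiplicity 2. Total dimension 4*1*1 + 10*2*2 = 44 = |G|.

Argument: General theorem: in the regular representation of a finite group G, each irreducible appears with multiplicity equal to its dimension. Check: dim(rho_reg) = sum d_i^2 = 1 + 1 + 1 + 1 + 4 + 4 + 4 + 4 + 4 + 4 + 4 + 4 + 4 + 4 = 44 = |G|.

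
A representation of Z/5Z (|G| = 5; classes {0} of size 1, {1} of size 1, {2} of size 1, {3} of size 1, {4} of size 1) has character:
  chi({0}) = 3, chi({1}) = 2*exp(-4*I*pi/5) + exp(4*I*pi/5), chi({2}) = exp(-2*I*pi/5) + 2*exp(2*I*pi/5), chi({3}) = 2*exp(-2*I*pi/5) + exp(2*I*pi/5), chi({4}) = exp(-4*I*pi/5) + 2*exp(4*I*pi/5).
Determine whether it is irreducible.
Not irreducible (reducible): <chi, chi> = 5 > 1.

Explanation: <chi, chi> = (1/|G|) sum_C |C| * |chi(C)|^2 = (1/5)[1*|3|^2 + 1*|2*exp(-4*I*pi/5) + exp(4*I*pi/5)|^2 + 1*|exp(-2*I*pi/5) + 2*exp(2*I*pi/5)|^2 + 1*|2*exp(-2*I*pi/5) + exp(2*I*pi/5)|^2 + 1*|exp(-4*I*pi/5) + 2*exp(4*I*pi/5)|^2]
  = (1/5)[(9) + (5 + 2*exp(-2*I*pi/5) + 2*exp(2*I*pi/5)) + (5 + 2*exp(-4*I*pi/5) + 2*exp(4*I*pi/5)) + (5 + 2*exp(-4*I*pi/5) + 2*exp(4*I*pi/5)) + (5 + 2*exp(-2*I*pi/5) + 2*exp(2*I*pi/5))] = 25/5 = 5.
(Exp terms are combined using exp(i*s)*conj(exp(i*t)) = exp(i*(s-t)), and sums of them are collapsed using the identity that for every m > 1 the m distinct m-th roots of unity sum to 0, e.g. 1 + exp(2*I*pi/3) + exp(-2*I*pi/3) = 0.)
A character is irreducible iff <chi, chi> = 1, so this representation is reducible.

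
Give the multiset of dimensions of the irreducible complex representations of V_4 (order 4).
Dimensions: 1, 1, 1, 1

Justification: There are 4 irreducibles (= number of conjugacy classes). Their dimensions d_i satisfy sum d_i^2 = |G| = 4: 1 + 1 + 1 + 1 = 4.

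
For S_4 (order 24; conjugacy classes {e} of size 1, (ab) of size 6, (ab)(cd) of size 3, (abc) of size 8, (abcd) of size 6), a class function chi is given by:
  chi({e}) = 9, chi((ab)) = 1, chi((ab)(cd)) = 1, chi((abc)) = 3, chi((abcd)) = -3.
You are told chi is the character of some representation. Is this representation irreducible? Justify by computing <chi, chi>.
Not irreducible (reducible): <chi, chi> = 9 > 1.

Reasoning: <chi, chi> = (1/|G|) sum_C |C| * |chi(C)|^2 = (1/24)[1*|9|^2 + 6*|1|^2 + 3*|1|^2 + 8*|3|^2 + 6*|-3|^2]
  = (1/24)[(81) + (6) + (3) + (72) + (54)] = 216/24 = 9.
A character is irreducible iff <chi, chi> = 1, so this representation is reducible.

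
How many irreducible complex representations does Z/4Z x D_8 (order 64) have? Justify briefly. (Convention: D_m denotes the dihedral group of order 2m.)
28

The number of irreducible complex representations of a finite group equals its number of conjugacy classes. For a direct product, #classes(G x H) = #classes(G) * #classes(H). Z/4Z has 4 classes (abelian), D_8 has 7 classes, so 4 * 7 = 28, so Z/4Z x D_8 (order 64) has exactly 28 irreducible complex representations.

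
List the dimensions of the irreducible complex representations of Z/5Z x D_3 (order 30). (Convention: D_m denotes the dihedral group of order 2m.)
Dimensions: 1, 1, 1, 1, 1, 1, 1, 1, 1, 1, 2, 2, 2, 2, 2

Derivation: There are 15 irreducibles (= number of conjugacy classes). Their dimensions d_i satisfy sum d_i^2 = |G| = 30: 1 + 1 + 1 + 1 + 1 + 1 + 1 + 1 + 1 + 1 + 4 + 4 + 4 + 4 + 4 = 30. (For the product with Z/5Z: each of the 5 1-dim characters of Z/5Z tensors with each irrep of D_3, giving 5 copies of each D_3-dimension.)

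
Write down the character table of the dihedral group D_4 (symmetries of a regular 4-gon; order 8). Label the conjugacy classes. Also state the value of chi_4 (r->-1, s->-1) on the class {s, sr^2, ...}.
Conjugacy classes: {e} of size 1, {r^2} of size 1, {r^1, r^3} of size 2, {s, sr^2, ...} of size 2, {sr, sr^3, ...} of size 2.
Character table:
  irrep \ class              {e} (size 1)  {r^2} (size 1)  {r^1, r^3} (size 2)  {s, sr^2, ...} (size 2)  {sr, sr^3, ...} (size 2)
  chi_1 (triv)               1             1               1                    1                        1                       
  chi_2 (sign: r->1, s->-1)  1             1               1                    -1                       -1                      
  chi_3 (r->-1, s->1)        1             1               -1                   1                        -1                      
  chi_4 (r->-1, s->-1)       1             1               -1                   -1                       1                       
  chi_5 (2d, j=1)            2             -2              0                    0                        0                       

Spot check: chi_4 (r->-1, s->-1) on {s, sr^2, ...} = -1.

D_4 has order 2*4 = 8 with 5 conjugacy classes, hence 5 irreducibles. Sum of squared dims 1 + 1 + 1 + 1 + 4 = 8 = |G|. Linear characters come from the abelianisation; the 2-dimensional irreps have character r^k -> 2*cos(2*pi*j*k/4), reflections -> 0.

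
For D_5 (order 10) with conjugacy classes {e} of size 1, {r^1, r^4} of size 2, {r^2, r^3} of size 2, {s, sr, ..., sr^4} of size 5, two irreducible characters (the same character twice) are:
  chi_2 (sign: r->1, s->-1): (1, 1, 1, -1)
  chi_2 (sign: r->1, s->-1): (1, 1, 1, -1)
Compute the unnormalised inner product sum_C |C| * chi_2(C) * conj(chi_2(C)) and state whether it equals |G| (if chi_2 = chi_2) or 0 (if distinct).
Sum = 10 = |G| = 10; so <chi_2, chi_2> = 1 (norm-1 confirms irreducibility).

Working: Compute term by term over conjugacy classes (|C| * chi_2(C) * conj(chi_2(C))):
  1*(1)*conj(1) + 2*(1)*conj(1) + 2*(1)*conj(1) + 5*(-1)*conj(-1)
  = (1) + (2) + (2) + (5)
  = 10.
Dividing by |G| = 10 gives 10/10 = 1, matching the row-orthogonality relation <chi_2, chi_2> = [chi_2 = chi_2].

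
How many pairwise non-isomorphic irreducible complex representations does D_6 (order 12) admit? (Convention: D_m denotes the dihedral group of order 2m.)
6

Proof sketch: The number of irreducible complex representations of a finite group equals its number of conjugacy classes. D_6 has 6 conjugacy classes (n/2 + 3 for n even), so D_6 (order 12) has exactly 6 irreducible complex representations.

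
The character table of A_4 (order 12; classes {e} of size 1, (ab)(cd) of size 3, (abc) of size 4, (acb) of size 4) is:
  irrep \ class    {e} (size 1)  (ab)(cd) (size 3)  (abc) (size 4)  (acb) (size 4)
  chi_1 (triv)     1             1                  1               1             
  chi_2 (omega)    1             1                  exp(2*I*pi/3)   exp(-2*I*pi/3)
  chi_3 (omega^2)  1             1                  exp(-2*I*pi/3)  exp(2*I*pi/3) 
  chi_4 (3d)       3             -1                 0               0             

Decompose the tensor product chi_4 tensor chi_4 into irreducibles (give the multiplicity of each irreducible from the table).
chi_4 tensor chi_4 = chi_1 + chi_2 + chi_3 + 2*chi_4 (all other irreducibles have multiplicity 0).

Explanation: The character of a tensor product is the pointwise product (chi_4 * chi_4)(C) = chi_4(C) * chi_4(C):
  {e}: (3)*(3), (ab)(cd): (-1)*(-1), (abc): (0)*(0), (acb): (0)*(0)
so (chi_4 * chi_4) takes values
  {e} -> 9, (ab)(cd) -> 1, (abc) -> 0, (acb) -> 0.
Now take the inner product of this character with each irreducible chi from the table, <chi_4*chi_4, chi> = (1/12) sum_C |C| (chi_4*chi_4)(C) conj(chi(C)):
  <chi_4*chi_4, chi_1> = (1/12)[1*(9)*conj(1) + 3*(1)*conj(1) + 4*(0)*conj(1) + 4*(0)*conj(1)]
      = (1/12)[(9) + (3) + (0) + (0)] = 12/12 = 1
  <chi_4*chi_4, chi_2> = (1/12)[1*(9)*conj(1) + 3*(1)*conj(1) + 4*(0)*conj(exp(2*I*pi/3)) + 4*(0)*conj(exp(-2*I*pi/3))]
      = (1/12)[(9) + (3) + (0) + (0)] = 12/12 = 1
  <chi_4*chi_4, chi_3> = (1/12)[1*(9)*conj(1) + 3*(1)*conj(1) + 4*(0)*conj(exp(-2*I*pi/3)) + 4*(0)*conj(exp(2*I*pi/3))]
      = (1/12)[(9) + (3) + (0) + (0)] = 12/12 = 1
  <chi_4*chi_4, chi_4> = (1/12)[1*(9)*conj(3) + 3*(1)*conj(-1) + 4*(0)*conj(0) + 4*(0)*conj(0)]
      = (1/12)[(27) + (-3) + (0) + (0)] = 24/12 = 2
(Exp terms are combined using exp(i*s)*conj(exp(i*t)) = exp(i*(s-t)), and sums of them are collapsed using the identity that for every m > 1 the m distinct m-th roots of unity sum to 0, e.g. 1 + exp(2*I*pi/3) + exp(-2*I*pi/3) = 0.)
Hence the multiplicities are chi_1: 1, chi_2: 1, chi_3: 1, chi_4: 2. Dimension check: dim(chi_4)*dim(chi_4) = 3*3 = 9 and sum (mult * dim) = 1*1 + 1*1 + 1*1 + 2*3 = 9.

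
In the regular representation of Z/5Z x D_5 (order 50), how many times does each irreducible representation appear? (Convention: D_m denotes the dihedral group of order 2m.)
Each irreducible V_i of dimension d_i appears with multiplicity d_i, i.e. rho_reg = (direct sum over all irreducibles V_i) d_i V_i. The irreducible dimensions for Z/5Z x D_5 are 1, 1, 1, 1, 1, 1, 1, 1, 1, 1, 2, 2, 2, 2, 2, 2, 2, 2, 2, 2: 10 irreducibles of dimension 1, each with multiplicity 1; 10 irreducibles of dimension 2, each with multiplicity 2. Total dimension 10*1*1 + 10*2*2 = 50 = |G|.

Justification: General theorem: in the regular representation of a finite group G, each irreducible appears with multiplicity equal to its dimension. Check: dim(rho_reg) = sum d_i^2 = 1 + 1 + 1 + 1 + 1 + 1 + 1 + 1 + 1 + 1 + 4 + 4 + 4 + 4 + 4 + 4 + 4 + 4 + 4 + 4 = 50 = |G|.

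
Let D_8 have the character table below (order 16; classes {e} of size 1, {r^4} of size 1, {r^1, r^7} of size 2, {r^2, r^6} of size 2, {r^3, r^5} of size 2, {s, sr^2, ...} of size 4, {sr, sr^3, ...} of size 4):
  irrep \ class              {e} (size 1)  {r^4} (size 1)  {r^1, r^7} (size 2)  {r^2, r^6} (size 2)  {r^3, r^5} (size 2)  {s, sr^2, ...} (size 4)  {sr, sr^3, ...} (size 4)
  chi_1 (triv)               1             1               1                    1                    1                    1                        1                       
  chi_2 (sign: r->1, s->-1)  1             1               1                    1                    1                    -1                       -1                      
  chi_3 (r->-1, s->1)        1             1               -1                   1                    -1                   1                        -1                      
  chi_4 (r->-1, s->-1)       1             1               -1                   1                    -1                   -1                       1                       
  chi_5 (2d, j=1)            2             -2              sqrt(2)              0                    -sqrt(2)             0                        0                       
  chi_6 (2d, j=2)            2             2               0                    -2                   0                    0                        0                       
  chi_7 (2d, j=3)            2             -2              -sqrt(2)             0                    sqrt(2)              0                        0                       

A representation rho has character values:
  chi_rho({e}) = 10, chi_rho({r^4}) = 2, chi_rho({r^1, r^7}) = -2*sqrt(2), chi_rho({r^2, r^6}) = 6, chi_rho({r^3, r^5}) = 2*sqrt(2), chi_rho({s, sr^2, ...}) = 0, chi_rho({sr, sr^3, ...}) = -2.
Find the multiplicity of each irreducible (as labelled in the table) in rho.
Multiplicities: chi_1: 1, chi_2: 2, chi_3: 2, chi_4: 1, chi_5: 0, chi_6: 0, chi_7: 2.

Proof sketch: Use <chi_rho, chi> = (1/|G|) sum_C |C| * chi_rho(C) * conj(chi(C)) with |G| = 16 for each irreducible chi in the table:
  <chi_rho, chi_1> = (1/16)[1*(10)*conj(1) + 1*(2)*conj(1) + 2*(-2*sqrt(2))*conj(1) + 2*(6)*conj(1) + 2*(2*sqrt(2))*conj(1) + 4*(0)*conj(1) + 4*(-2)*conj(1)]
      = (1/16)[(10) + (2) + (-4*sqrt(2)) + (12) + (4*sqrt(2)) + (0) + (-8)] = 16/16 = 1
  <chi_rho, chi_2> = (1/16)[1*(10)*conj(1) + 1*(2)*conj(1) + 2*(-2*sqrt(2))*conj(1) + 2*(6)*conj(1) + 2*(2*sqrt(2))*conj(1) + 4*(0)*conj(-1) + 4*(-2)*conj(-1)]
      = (1/16)[(10) + (2) + (-4*sqrt(2)) + (12) + (4*sqrt(2)) + (0) + (8)] = 32/16 = 2
  <chi_rho, chi_3> = (1/16)[1*(10)*conj(1) + 1*(2)*conj(1) + 2*(-2*sqrt(2))*conj(-1) + 2*(6)*conj(1) + 2*(2*sqrt(2))*conj(-1) + 4*(0)*conj(1) + 4*(-2)*conj(-1)]
      = (1/16)[(10) + (2) + (4*sqrt(2)) + (12) + (-4*sqrt(2)) + (0) + (8)] = 32/16 = 2
  <chi_rho, chi_4> = (1/16)[1*(10)*conj(1) + 1*(2)*conj(1) + 2*(-2*sqrt(2))*conj(-1) + 2*(6)*conj(1) + 2*(2*sqrt(2))*conj(-1) + 4*(0)*conj(-1) + 4*(-2)*conj(1)]
      = (1/16)[(10) + (2) + (4*sqrt(2)) + (12) + (-4*sqrt(2)) + (0) + (-8)] = 16/16 = 1
  <chi_rho, chi_5> = (1/16)[1*(10)*conj(2) + 1*(2)*conj(-2) + 2*(-2*sqrt(2))*conj(sqrt(2)) + 2*(6)*conj(0) + 2*(2*sqrt(2))*conj(-sqrt(2)) + 4*(0)*conj(0) + 4*(-2)*conj(0)]
      = (1/16)[(20) + (-4) + (-8) + (0) + (-8) + (0) + (0)] = 0/16 = 0
  <chi_rho, chi_6> = (1/16)[1*(10)*conj(2) + 1*(2)*conj(2) + 2*(-2*sqrt(2))*conj(0) + 2*(6)*conj(-2) + 2*(2*sqrt(2))*conj(0) + 4*(0)*conj(0) + 4*(-2)*conj(0)]
      = (1/16)[(20) + (4) + (0) + (-24) + (0) + (0) + (0)] = 0/16 = 0
  <chi_rho, chi_7> = (1/16)[1*(10)*conj(2) + 1*(2)*conj(-2) + 2*(-2*sqrt(2))*conj(-sqrt(2)) + 2*(6)*conj(0) + 2*(2*sqrt(2))*conj(sqrt(2)) + 4*(0)*conj(0) + 4*(-2)*conj(0)]
      = (1/16)[(20) + (-4) + (8) + (0) + (8) + (0) + (0)] = 32/16 = 2
Dimension check: dim(rho) = sum (mult * dim) = 1*1 + 2*1 + 2*1 + 1*1 + 0*2 + 0*2 + 2*2 = 10 = chi_rho(e) = 10.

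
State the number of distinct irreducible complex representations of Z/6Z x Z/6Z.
36

Why: The number of irreducible complex representations of a finite group equals its number of conjugacy classes. Z/6Z x Z/6Z is abelian of order 36, so every element is its own conjugacy class: 36 classes, so Z/6Z x Z/6Z (order 36) has exactly 36 irreducible complex representations.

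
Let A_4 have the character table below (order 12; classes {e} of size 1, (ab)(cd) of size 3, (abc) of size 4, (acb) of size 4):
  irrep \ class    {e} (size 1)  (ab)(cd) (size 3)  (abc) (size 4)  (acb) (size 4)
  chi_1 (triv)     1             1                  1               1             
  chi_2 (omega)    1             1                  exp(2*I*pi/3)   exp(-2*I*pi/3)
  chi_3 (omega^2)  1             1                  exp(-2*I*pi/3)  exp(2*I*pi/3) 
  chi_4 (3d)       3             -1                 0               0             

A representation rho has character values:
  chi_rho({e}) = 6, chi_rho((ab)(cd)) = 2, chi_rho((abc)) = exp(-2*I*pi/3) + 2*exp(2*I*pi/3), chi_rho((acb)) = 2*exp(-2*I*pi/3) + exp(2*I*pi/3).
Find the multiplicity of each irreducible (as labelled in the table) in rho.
Multiplicities: chi_1: 0, chi_2: 2, chi_3: 1, chi_4: 1.

Reasoning: Use <chi_rho, chi> = (1/|G|) sum_C |C| * chi_rho(C) * conj(chi(C)) with |G| = 12 for each irreducible chi in the table:
  <chi_rho, chi_1> = (1/12)[1*(6)*conj(1) + 3*(2)*conj(1) + 4*(exp(-2*I*pi/3) + 2*exp(2*I*pi/3))*conj(1) + 4*(2*exp(-2*I*pi/3) + exp(2*I*pi/3))*conj(1)]
      = (1/12)[(6) + (6) + (4*exp(-2*I*pi/3) + 8*exp(2*I*pi/3)) + (8*exp(-2*I*pi/3) + 4*exp(2*I*pi/3))] = 0/12 = 0
  <chi_rho, chi_2> = (1/12)[1*(6)*conj(1) + 3*(2)*conj(1) + 4*(exp(-2*I*pi/3) + 2*exp(2*I*pi/3))*conj(exp(2*I*pi/3)) + 4*(2*exp(-2*I*pi/3) + exp(2*I*pi/3))*conj(exp(-2*I*pi/3))]
      = (1/12)[(6) + (6) + (8 + 4*exp(2*I*pi/3)) + (8 + 4*exp(-2*I*pi/3))] = 24/12 = 2
  <chi_rho, chi_3> = (1/12)[1*(6)*conj(1) + 3*(2)*conj(1) + 4*(exp(-2*I*pi/3) + 2*exp(2*I*pi/3))*conj(exp(-2*I*pi/3)) + 4*(2*exp(-2*I*pi/3) + exp(2*I*pi/3))*conj(exp(2*I*pi/3))]
      = (1/12)[(6) + (6) + (4 + 8*exp(-2*I*pi/3)) + (4 + 8*exp(2*I*pi/3))] = 12/12 = 1
  <chi_rho, chi_4> = (1/12)[1*(6)*conj(3) + 3*(2)*conj(-1) + 4*(exp(-2*I*pi/3) + 2*exp(2*I*pi/3))*conj(0) + 4*(2*exp(-2*I*pi/3) + exp(2*I*pi/3))*conj(0)]
      = (1/12)[(18) + (-6) + (0) + (0)] = 12/12 = 1
(Exp terms are combined using exp(i*s)*conj(exp(i*t)) = exp(i*(s-t)), and sums of them are collapsed using the identity that for every m > 1 the m distinct m-th roots of unity sum to 0, e.g. 1 + exp(2*I*pi/3) + exp(-2*I*pi/3) = 0.)
Dimension check: dim(rho) = sum (mult * dim) = 0*1 + 2*1 + 1*1 + 1*3 = 6 = chi_rho(e) = 6.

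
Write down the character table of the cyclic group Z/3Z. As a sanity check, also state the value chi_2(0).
Character table of Z/3Z (irreps indexed chi_0,...,chi_2 with chi_k(m) = zeta_3^(k*m), zeta_3 = exp(2*pi*i/3)):
  irrep \ class  {0} (size 1)  {1} (size 1)    {2} (size 1)  
  chi_0          1             1               1             
  chi_1          1             exp(2*I*pi/3)   exp(-2*I*pi/3)
  chi_2          1             exp(-2*I*pi/3)  exp(2*I*pi/3) 

Spot check: chi_2(0) = zeta_3^(2*0) = zeta_3^0 = 1.

Proof sketch: Z/3Z is abelian, so all 3 irreducible complex representations are 1-dimensional. They are given by chi_k(m) = zeta_3^(k*m) for k = 0,...,2. Row orthogonality: sum_m chi_k(m) conj(chi_l(m)) = 3 * [k = l].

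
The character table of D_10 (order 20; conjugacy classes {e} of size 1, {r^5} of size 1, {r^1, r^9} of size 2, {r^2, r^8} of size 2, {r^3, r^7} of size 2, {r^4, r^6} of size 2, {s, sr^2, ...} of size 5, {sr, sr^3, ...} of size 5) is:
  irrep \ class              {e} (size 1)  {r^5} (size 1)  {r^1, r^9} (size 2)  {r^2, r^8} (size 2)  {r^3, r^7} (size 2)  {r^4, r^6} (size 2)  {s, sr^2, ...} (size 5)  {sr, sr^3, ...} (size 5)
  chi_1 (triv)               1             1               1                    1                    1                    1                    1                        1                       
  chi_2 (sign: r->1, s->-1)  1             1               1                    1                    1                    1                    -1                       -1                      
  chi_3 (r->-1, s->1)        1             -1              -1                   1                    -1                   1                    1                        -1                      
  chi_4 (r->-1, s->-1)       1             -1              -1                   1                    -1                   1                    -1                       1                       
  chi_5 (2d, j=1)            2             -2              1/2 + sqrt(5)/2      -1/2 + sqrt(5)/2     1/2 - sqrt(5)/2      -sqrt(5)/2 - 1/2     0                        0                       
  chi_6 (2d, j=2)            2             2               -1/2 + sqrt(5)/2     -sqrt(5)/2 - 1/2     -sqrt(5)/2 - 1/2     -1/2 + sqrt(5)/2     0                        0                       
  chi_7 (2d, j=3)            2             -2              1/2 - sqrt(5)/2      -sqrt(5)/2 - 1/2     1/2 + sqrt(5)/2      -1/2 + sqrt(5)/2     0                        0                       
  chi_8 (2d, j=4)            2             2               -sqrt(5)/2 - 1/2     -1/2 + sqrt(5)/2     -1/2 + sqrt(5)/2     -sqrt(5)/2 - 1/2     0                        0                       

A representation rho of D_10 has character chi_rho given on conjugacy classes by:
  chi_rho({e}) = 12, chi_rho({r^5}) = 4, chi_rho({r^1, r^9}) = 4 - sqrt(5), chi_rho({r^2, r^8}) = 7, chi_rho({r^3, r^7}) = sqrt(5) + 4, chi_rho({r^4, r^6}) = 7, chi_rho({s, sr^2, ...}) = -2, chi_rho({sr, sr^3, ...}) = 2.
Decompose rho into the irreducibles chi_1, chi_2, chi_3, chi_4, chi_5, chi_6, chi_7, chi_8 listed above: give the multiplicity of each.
Multiplicities: chi_1: 3, chi_2: 3, chi_3: 0, chi_4: 2, chi_5: 0, chi_6: 0, chi_7: 1, chi_8: 1.

Details: Use <chi_rho, chi> = (1/|G|) sum_C |C| * chi_rho(C) * conj(chi(C)) with |G| = 20 for each irreducible chi in the table:
  <chi_rho, chi_1> = (1/20)[1*(12)*conj(1) + 1*(4)*conj(1) + 2*(4 - sqrt(5))*conj(1) + 2*(7)*conj(1) + 2*(sqrt(5) + 4)*conj(1) + 2*(7)*conj(1) + 5*(-2)*conj(1) + 5*(2)*conj(1)]
      = (1/20)[(12) + (4) + (8 - 2*sqrt(5)) + (14) + (2*sqrt(5) + 8) + (14) + (-10) + (10)] = 60/20 = 3
  <chi_rho, chi_2> = (1/20)[1*(12)*conj(1) + 1*(4)*conj(1) + 2*(4 - sqrt(5))*conj(1) + 2*(7)*conj(1) + 2*(sqrt(5) + 4)*conj(1) + 2*(7)*conj(1) + 5*(-2)*conj(-1) + 5*(2)*conj(-1)]
      = (1/20)[(12) + (4) + (8 - 2*sqrt(5)) + (14) + (2*sqrt(5) + 8) + (14) + (10) + (-10)] = 60/20 = 3
  <chi_rho, chi_3> = (1/20)[1*(12)*conj(1) + 1*(4)*conj(-1) + 2*(4 - sqrt(5))*conj(-1) + 2*(7)*conj(1) + 2*(sqrt(5) + 4)*conj(-1) + 2*(7)*conj(1) + 5*(-2)*conj(1) + 5*(2)*conj(-1)]
      = (1/20)[(12) + (-4) + (-8 + 2*sqrt(5)) + (14) + (-8 - 2*sqrt(5)) + (14) + (-10) + (-10)] = 0/20 = 0
  <chi_rho, chi_4> = (1/20)[1*(12)*conj(1) + 1*(4)*conj(-1) + 2*(4 - sqrt(5))*conj(-1) + 2*(7)*conj(1) + 2*(sqrt(5) + 4)*conj(-1) + 2*(7)*conj(1) + 5*(-2)*conj(-1) + 5*(2)*conj(1)]
      = (1/20)[(12) + (-4) + (-8 + 2*sqrt(5)) + (14) + (-8 - 2*sqrt(5)) + (14) + (10) + (10)] = 40/20 = 2
  <chi_rho, chi_5> = (1/20)[1*(12)*conj(2) + 1*(4)*conj(-2) + 2*(4 - sqrt(5))*conj(1/2 + sqrt(5)/2) + 2*(7)*conj(-1/2 + sqrt(5)/2) + 2*(sqrt(5) + 4)*conj(1/2 - sqrt(5)/2) + 2*(7)*conj(-sqrt(5)/2 - 1/2) + 5*(-2)*conj(0) + 5*(2)*conj(0)]
      = (1/20)[(24) + (-8) + (-1 + 3*sqrt(5)) + (-7 + 7*sqrt(5)) + (-3*sqrt(5) - 1) + (-7*sqrt(5) - 7) + (0) + (0)] = 0/20 = 0
  <chi_rho, chi_6> = (1/20)[1*(12)*conj(2) + 1*(4)*conj(2) + 2*(4 - sqrt(5))*conj(-1/2 + sqrt(5)/2) + 2*(7)*conj(-sqrt(5)/2 - 1/2) + 2*(sqrt(5) + 4)*conj(-sqrt(5)/2 - 1/2) + 2*(7)*conj(-1/2 + sqrt(5)/2) + 5*(-2)*conj(0) + 5*(2)*conj(0)]
      = (1/20)[(24) + (8) + (-9 + 5*sqrt(5)) + (-7*sqrt(5) - 7) + (-5*sqrt(5) - 9) + (-7 + 7*sqrt(5)) + (0) + (0)] = 0/20 = 0
  <chi_rho, chi_7> = (1/20)[1*(12)*conj(2) + 1*(4)*conj(-2) + 2*(4 - sqrt(5))*conj(1/2 - sqrt(5)/2) + 2*(7)*conj(-sqrt(5)/2 - 1/2) + 2*(sqrt(5) + 4)*conj(1/2 + sqrt(5)/2) + 2*(7)*conj(-1/2 + sqrt(5)/2) + 5*(-2)*conj(0) + 5*(2)*conj(0)]
      = (1/20)[(24) + (-8) + (9 - 5*sqrt(5)) + (-7*sqrt(5) - 7) + (9 + 5*sqrt(5)) + (-7 + 7*sqrt(5)) + (0) + (0)] = 20/20 = 1
  <chi_rho, chi_8> = (1/20)[1*(12)*conj(2) + 1*(4)*conj(2) + 2*(4 - sqrt(5))*conj(-sqrt(5)/2 - 1/2) + 2*(7)*conj(-1/2 + sqrt(5)/2) + 2*(sqrt(5) + 4)*conj(-1/2 + sqrt(5)/2) + 2*(7)*conj(-sqrt(5)/2 - 1/2) + 5*(-2)*conj(0) + 5*(2)*conj(0)]
      = (1/20)[(24) + (8) + (1 - 3*sqrt(5)) + (-7 + 7*sqrt(5)) + (1 + 3*sqrt(5)) + (-7*sqrt(5) - 7) + (0) + (0)] = 20/20 = 1
Dimension check: dim(rho) = sum (mult * dim) = 3*1 + 3*1 + 0*1 + 2*1 + 0*2 + 0*2 + 1*2 + 1*2 = 12 = chi_rho(e) = 12.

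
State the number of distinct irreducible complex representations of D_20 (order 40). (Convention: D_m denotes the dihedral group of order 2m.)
13

Derivation: The number of irreducible complex representations of a finite group equals its number of conjugacy classes. D_20 has 13 conjugacy classes (n/2 + 3 for n even), so D_20 (order 40) has exactly 13 irreducible complex representations.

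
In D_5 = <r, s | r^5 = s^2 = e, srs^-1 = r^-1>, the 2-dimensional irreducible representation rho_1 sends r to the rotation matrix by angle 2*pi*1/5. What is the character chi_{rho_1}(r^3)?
chi_{rho_1}(r^3) = 2*cos(2*pi*1*3/5) = -sqrt(5)/2 - 1/2

Derivation: rho_1(r^3) is rotation by angle 2*pi*1*3/5, whose trace is 2*cos(2*pi*1*3/5) = -sqrt(5)/2 - 1/2.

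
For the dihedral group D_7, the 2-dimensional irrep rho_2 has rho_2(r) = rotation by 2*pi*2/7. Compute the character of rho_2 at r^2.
chi_{rho_2}(r^2) = 2*cos(2*pi*2*2/7) = -2*cos(pi/7)

Proof sketch: rho_2(r^2) is rotation by angle 2*pi*2*2/7, whose trace is 2*cos(2*pi*2*2/7) = -2*cos(pi/7).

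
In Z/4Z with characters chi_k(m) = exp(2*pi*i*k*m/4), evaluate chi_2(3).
chi_2(3) = zeta_4^6 = -1

Solution. chi_2(3) = zeta_4^(2*3) = zeta_4^6. Since zeta_4^4 = 1, this equals zeta_4^2 = exp(2*pi*i*2/4) = -1.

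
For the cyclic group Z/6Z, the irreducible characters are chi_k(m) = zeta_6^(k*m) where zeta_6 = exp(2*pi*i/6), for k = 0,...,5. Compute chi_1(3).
chi_1(3) = zeta_6^3 = -1

Details: chi_1(3) = zeta_6^(1*3) = zeta_6^3. Since zeta_6^6 = 1, this equals zeta_6^3 = exp(2*pi*i*3/6) = -1.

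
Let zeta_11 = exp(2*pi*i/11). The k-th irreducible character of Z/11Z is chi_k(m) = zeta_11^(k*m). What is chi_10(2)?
chi_10(2) = zeta_11^20 = exp(-4*I*pi/11)

Justification: chi_10(2) = zeta_11^(10*2) = zeta_11^20. Since zeta_11^11 = 1, this equals zeta_11^9 = exp(2*pi*i*9/11) = exp(-4*I*pi/11).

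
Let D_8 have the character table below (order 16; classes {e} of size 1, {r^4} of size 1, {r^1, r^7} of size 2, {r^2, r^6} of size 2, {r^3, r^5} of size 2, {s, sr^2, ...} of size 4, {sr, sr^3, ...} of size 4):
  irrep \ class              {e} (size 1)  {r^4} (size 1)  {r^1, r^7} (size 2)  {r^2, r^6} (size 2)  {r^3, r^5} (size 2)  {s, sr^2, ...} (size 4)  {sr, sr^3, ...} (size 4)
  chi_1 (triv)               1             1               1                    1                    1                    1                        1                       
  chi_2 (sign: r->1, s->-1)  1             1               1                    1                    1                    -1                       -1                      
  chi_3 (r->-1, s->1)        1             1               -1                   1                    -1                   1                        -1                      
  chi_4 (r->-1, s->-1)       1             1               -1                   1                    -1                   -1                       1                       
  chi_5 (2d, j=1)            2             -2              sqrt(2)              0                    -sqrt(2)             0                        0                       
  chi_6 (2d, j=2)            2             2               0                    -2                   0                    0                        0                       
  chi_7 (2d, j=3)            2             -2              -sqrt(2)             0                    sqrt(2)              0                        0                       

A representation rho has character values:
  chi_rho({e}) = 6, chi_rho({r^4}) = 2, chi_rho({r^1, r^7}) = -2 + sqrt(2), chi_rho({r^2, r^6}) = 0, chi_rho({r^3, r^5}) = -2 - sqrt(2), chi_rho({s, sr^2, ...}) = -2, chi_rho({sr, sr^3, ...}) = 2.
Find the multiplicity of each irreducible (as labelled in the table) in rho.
Multiplicities: chi_1: 0, chi_2: 0, chi_3: 0, chi_4: 2, chi_5: 1, chi_6: 1, chi_7: 0.

Reasoning: Use <chi_rho, chi> = (1/|G|) sum_C |C| * chi_rho(C) * conj(chi(C)) with |G| = 16 for each irreducible chi in the table:
  <chi_rho, chi_1> = (1/16)[1*(6)*conj(1) + 1*(2)*conj(1) + 2*(-2 + sqrt(2))*conj(1) + 2*(0)*conj(1) + 2*(-2 - sqrt(2))*conj(1) + 4*(-2)*conj(1) + 4*(2)*conj(1)]
      = (1/16)[(6) + (2) + (-4 + 2*sqrt(2)) + (0) + (-4 - 2*sqrt(2)) + (-8) + (8)] = 0/16 = 0
  <chi_rho, chi_2> = (1/16)[1*(6)*conj(1) + 1*(2)*conj(1) + 2*(-2 + sqrt(2))*conj(1) + 2*(0)*conj(1) + 2*(-2 - sqrt(2))*conj(1) + 4*(-2)*conj(-1) + 4*(2)*conj(-1)]
      = (1/16)[(6) + (2) + (-4 + 2*sqrt(2)) + (0) + (-4 - 2*sqrt(2)) + (8) + (-8)] = 0/16 = 0
  <chi_rho, chi_3> = (1/16)[1*(6)*conj(1) + 1*(2)*conj(1) + 2*(-2 + sqrt(2))*conj(-1) + 2*(0)*conj(1) + 2*(-2 - sqrt(2))*conj(-1) + 4*(-2)*conj(1) + 4*(2)*conj(-1)]
      = (1/16)[(6) + (2) + (4 - 2*sqrt(2)) + (0) + (2*sqrt(2) + 4) + (-8) + (-8)] = 0/16 = 0
  <chi_rho, chi_4> = (1/16)[1*(6)*conj(1) + 1*(2)*conj(1) + 2*(-2 + sqrt(2))*conj(-1) + 2*(0)*conj(1) + 2*(-2 - sqrt(2))*conj(-1) + 4*(-2)*conj(-1) + 4*(2)*conj(1)]
      = (1/16)[(6) + (2) + (4 - 2*sqrt(2)) + (0) + (2*sqrt(2) + 4) + (8) + (8)] = 32/16 = 2
  <chi_rho, chi_5> = (1/16)[1*(6)*conj(2) + 1*(2)*conj(-2) + 2*(-2 + sqrt(2))*conj(sqrt(2)) + 2*(0)*conj(0) + 2*(-2 - sqrt(2))*conj(-sqrt(2)) + 4*(-2)*conj(0) + 4*(2)*conj(0)]
      = (1/16)[(12) + (-4) + (4 - 4*sqrt(2)) + (0) + (4 + 4*sqrt(2)) + (0) + (0)] = 16/16 = 1
  <chi_rho, chi_6> = (1/16)[1*(6)*conj(2) + 1*(2)*conj(2) + 2*(-2 + sqrt(2))*conj(0) + 2*(0)*conj(-2) + 2*(-2 - sqrt(2))*conj(0) + 4*(-2)*conj(0) + 4*(2)*conj(0)]
      = (1/16)[(12) + (4) + (0) + (0) + (0) + (0) + (0)] = 16/16 = 1
  <chi_rho, chi_7> = (1/16)[1*(6)*conj(2) + 1*(2)*conj(-2) + 2*(-2 + sqrt(2))*conj(-sqrt(2)) + 2*(0)*conj(0) + 2*(-2 - sqrt(2))*conj(sqrt(2)) + 4*(-2)*conj(0) + 4*(2)*conj(0)]
      = (1/16)[(12) + (-4) + (-4 + 4*sqrt(2)) + (0) + (-4*sqrt(2) - 4) + (0) + (0)] = 0/16 = 0
Dimension check: dim(rho) = sum (mult * dim) = 0*1 + 0*1 + 0*1 + 2*1 + 1*2 + 1*2 + 0*2 = 6 = chi_rho(e) = 6.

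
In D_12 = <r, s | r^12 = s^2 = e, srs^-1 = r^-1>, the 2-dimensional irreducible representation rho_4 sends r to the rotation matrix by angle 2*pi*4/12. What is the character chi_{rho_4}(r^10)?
chi_{rho_4}(r^10) = 2*cos(2*pi*4*10/12) = -1

Argument: rho_4(r^10) is rotation by angle 2*pi*4*10/12, whose trace is 2*cos(2*pi*4*10/12) = -1.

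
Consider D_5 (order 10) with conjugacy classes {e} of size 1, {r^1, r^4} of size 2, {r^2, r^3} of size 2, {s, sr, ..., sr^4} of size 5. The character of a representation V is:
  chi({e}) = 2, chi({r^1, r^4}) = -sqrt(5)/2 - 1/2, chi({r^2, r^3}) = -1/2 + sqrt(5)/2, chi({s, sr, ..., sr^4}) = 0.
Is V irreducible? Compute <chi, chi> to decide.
Irreducible: <chi, chi> = 1.

Argument: <chi, chi> = (1/|G|) sum_C |C| * |chi(C)|^2 = (1/10)[1*|2|^2 + 2*|-sqrt(5)/2 - 1/2|^2 + 2*|-1/2 + sqrt(5)/2|^2 + 5*|0|^2]
  = (1/10)[(4) + (sqrt(5) + 3) + (3 - sqrt(5)) + (0)] = 10/10 = 1.
A character is irreducible iff <chi, chi> = 1, so this representation is irreducible.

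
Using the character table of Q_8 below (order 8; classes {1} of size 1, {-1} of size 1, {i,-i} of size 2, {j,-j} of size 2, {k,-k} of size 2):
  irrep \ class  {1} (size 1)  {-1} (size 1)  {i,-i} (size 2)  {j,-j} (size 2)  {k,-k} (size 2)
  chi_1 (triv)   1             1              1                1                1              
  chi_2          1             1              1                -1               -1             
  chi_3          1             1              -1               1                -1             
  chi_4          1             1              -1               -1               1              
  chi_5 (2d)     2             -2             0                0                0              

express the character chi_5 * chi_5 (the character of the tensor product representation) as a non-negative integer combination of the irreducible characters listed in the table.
chi_5 tensor chi_5 = chi_1 + chi_2 + chi_3 + chi_4 (all other irreducibles have multiplicity 0).

Proof sketch: The character of a tensor product is the pointwise product (chi_5 * chi_5)(C) = chi_5(C) * chi_5(C):
  {1}: (2)*(2), {-1}: (-2)*(-2), {i,-i}: (0)*(0), {j,-j}: (0)*(0), {k,-k}: (0)*(0)
so (chi_5 * chi_5) takes values
  {1} -> 4, {-1} -> 4, {i,-i} -> 0, {j,-j} -> 0, {k,-k} -> 0.
Now take the inner product of this character with each irreducible chi from the table, <chi_5*chi_5, chi> = (1/8) sum_C |C| (chi_5*chi_5)(C) conj(chi(C)):
  <chi_5*chi_5, chi_1> = (1/8)[1*(4)*conj(1) + 1*(4)*conj(1) + 2*(0)*conj(1) + 2*(0)*conj(1) + 2*(0)*conj(1)]
      = (1/8)[(4) + (4) + (0) + (0) + (0)] = 8/8 = 1
  <chi_5*chi_5, chi_2> = (1/8)[1*(4)*conj(1) + 1*(4)*conj(1) + 2*(0)*conj(1) + 2*(0)*conj(-1) + 2*(0)*conj(-1)]
      = (1/8)[(4) + (4) + (0) + (0) + (0)] = 8/8 = 1
  <chi_5*chi_5, chi_3> = (1/8)[1*(4)*conj(1) + 1*(4)*conj(1) + 2*(0)*conj(-1) + 2*(0)*conj(1) + 2*(0)*conj(-1)]
      = (1/8)[(4) + (4) + (0) + (0) + (0)] = 8/8 = 1
  <chi_5*chi_5, chi_4> = (1/8)[1*(4)*conj(1) + 1*(4)*conj(1) + 2*(0)*conj(-1) + 2*(0)*conj(-1) + 2*(0)*conj(1)]
      = (1/8)[(4) + (4) + (0) + (0) + (0)] = 8/8 = 1
  <chi_5*chi_5, chi_5> = (1/8)[1*(4)*conj(2) + 1*(4)*conj(-2) + 2*(0)*conj(0) + 2*(0)*conj(0) + 2*(0)*conj(0)]
      = (1/8)[(8) + (-8) + (0) + (0) + (0)] = 0/8 = 0
Hence the multiplicities are chi_1: 1, chi_2: 1, chi_3: 1, chi_4: 1. Dimension check: dim(chi_5)*dim(chi_5) = 2*2 = 4 and sum (mult * dim) = 1*1 + 1*1 + 1*1 + 1*1 = 4.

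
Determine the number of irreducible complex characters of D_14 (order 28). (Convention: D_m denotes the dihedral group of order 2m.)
10

Reasoning: The number of irreducible complex representations of a finite group equals its number of conjugacy classes. D_14 has 10 conjugacy classes (n/2 + 3 for n even), so D_14 (order 28) has exactly 10 irreducible complex representations.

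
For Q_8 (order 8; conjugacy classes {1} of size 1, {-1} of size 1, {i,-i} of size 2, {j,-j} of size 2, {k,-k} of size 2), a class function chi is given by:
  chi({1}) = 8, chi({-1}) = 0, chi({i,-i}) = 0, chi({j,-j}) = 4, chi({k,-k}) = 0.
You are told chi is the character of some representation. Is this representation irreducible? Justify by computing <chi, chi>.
Not irreducible (reducible): <chi, chi> = 12 > 1.

Justification: <chi, chi> = (1/|G|) sum_C |C| * |chi(C)|^2 = (1/8)[1*|8|^2 + 1*|0|^2 + 2*|0|^2 + 2*|4|^2 + 2*|0|^2]
  = (1/8)[(64) + (0) + (0) + (32) + (0)] = 96/8 = 12.
A character is irreducible iff <chi, chi> = 1, so this representation is reducible.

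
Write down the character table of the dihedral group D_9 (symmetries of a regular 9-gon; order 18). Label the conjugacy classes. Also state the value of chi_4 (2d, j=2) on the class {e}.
Conjugacy classes: {e} of size 1, {r^1, r^8} of size 2, {r^2, r^7} of size 2, {r^3, r^6} of size 2, {r^4, r^5} of size 2, {s, sr, ..., sr^8} of size 9.
Character table:
  irrep \ class              {e} (size 1)  {r^1, r^8} (size 2)  {r^2, r^7} (size 2)  {r^3, r^6} (size 2)  {r^4, r^5} (size 2)  {s, sr, ..., sr^8} (size 9)
  chi_1 (triv)               1             1                    1                    1                    1                    1                          
  chi_2 (sign: r->1, s->-1)  1             1                    1                    1                    1                    -1                         
  chi_3 (2d, j=1)            2             2*cos(2*pi/9)        2*cos(4*pi/9)        -1                   -2*cos(pi/9)         0                          
  chi_4 (2d, j=2)            2             2*cos(4*pi/9)        -2*cos(pi/9)         -1                   2*cos(2*pi/9)        0                          
  chi_5 (2d, j=3)            2             -1                   -1                   2                    -1                   0                          
  chi_6 (2d, j=4)            2             -2*cos(pi/9)         2*cos(2*pi/9)        -1                   2*cos(4*pi/9)        0                          

Spot check: chi_4 (2d, j=2) on {e} = 2.

Details: D_9 has order 2*9 = 18 with 6 conjugacy classes, hence 6 irreducibles. Sum of squared dims 1 + 1 + 4 + 4 + 4 + 4 = 18 = |G|. Linear characters come from the abelianisation; the 2-dimensional irreps have character r^k -> 2*cos(2*pi*j*k/9), reflections -> 0.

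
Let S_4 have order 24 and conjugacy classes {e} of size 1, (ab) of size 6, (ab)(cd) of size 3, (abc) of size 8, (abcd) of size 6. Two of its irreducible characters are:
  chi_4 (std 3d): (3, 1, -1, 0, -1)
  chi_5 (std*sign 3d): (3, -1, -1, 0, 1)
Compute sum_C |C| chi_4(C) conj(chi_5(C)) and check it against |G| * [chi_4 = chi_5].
Sum = 0; so <chi_4, chi_5> = 0 (distinct irreducibles are orthogonal).

Proof sketch: Compute term by term over conjugacy classes (|C| * chi_4(C) * conj(chi_5(C))):
  1*(3)*conj(3) + 6*(1)*conj(-1) + 3*(-1)*conj(-1) + 8*(0)*conj(0) + 6*(-1)*conj(1)
  = (9) + (-6) + (3) + (0) + (-6)
  = 0.
Dividing by |G| = 24 gives 0/24 = 0, matching the row-orthogonality relation <chi_4, chi_5> = [chi_4 = chi_5].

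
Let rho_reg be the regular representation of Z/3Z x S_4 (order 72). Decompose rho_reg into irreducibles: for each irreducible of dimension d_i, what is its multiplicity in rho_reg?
Each irreducible V_i of dimension d_i appears with multiplicity d_i, i.e. rho_reg = (direct sum over all irreducibles V_i) d_i V_i. The irreducible dimensions for Z/3Z x S_4 are 1, 1, 1, 1, 1, 1, 2, 2, 2, 3, 3, 3, 3, 3, 3: 6 irreducibles of dimension 1, each with multiplicity 1; 3 irreducibles of dimension 2, each with multiplicity 2; 6 irreducibles of dimension 3, each with multiplicity 3. Total dimension 6*1*1 + 3*2*2 + 6*3*3 = 72 = |G|.

Why: General theorem: in the regular representation of a finite group G, each irreducible appears with multiplicity equal to its dimension. Check: dim(rho_reg) = sum d_i^2 = 1 + 1 + 1 + 1 + 1 + 1 + 4 + 4 + 4 + 9 + 9 + 9 + 9 + 9 + 9 = 72 = |G|.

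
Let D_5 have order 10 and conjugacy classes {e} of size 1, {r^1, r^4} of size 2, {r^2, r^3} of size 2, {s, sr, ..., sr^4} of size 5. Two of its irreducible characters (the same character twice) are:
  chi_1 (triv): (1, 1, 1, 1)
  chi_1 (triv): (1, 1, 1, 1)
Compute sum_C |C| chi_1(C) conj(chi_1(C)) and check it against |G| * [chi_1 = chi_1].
Sum = 10 = |G| = 10; so <chi_1, chi_1> = 1 (norm-1 confirms irreducibility).

Solution. Compute term by term over conjugacy classes (|C| * chi_1(C) * conj(chi_1(C))):
  1*(1)*conj(1) + 2*(1)*conj(1) + 2*(1)*conj(1) + 5*(1)*conj(1)
  = (1) + (2) + (2) + (5)
  = 10.
Dividing by |G| = 10 gives 10/10 = 1, matching the row-orthogonality relation <chi_1, chi_1> = [chi_1 = chi_1].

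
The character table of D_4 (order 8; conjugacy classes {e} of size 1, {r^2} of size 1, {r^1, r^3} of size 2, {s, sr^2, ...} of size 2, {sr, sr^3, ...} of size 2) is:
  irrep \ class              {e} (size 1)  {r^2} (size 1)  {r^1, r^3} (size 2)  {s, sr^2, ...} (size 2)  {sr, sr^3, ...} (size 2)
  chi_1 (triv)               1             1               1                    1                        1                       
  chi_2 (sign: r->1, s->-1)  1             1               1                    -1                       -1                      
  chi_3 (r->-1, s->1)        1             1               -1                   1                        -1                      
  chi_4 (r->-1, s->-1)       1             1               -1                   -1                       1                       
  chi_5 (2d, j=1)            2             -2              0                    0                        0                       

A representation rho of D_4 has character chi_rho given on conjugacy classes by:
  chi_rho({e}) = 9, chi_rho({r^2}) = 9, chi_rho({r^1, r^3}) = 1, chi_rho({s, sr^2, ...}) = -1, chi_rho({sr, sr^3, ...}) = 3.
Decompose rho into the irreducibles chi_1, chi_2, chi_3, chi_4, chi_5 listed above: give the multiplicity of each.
Multiplicities: chi_1: 3, chi_2: 2, chi_3: 1, chi_4: 3, chi_5: 0.

Explanation: Use <chi_rho, chi> = (1/|G|) sum_C |C| * chi_rho(C) * conj(chi(C)) with |G| = 8 for each irreducible chi in the table:
  <chi_rho, chi_1> = (1/8)[1*(9)*conj(1) + 1*(9)*conj(1) + 2*(1)*conj(1) + 2*(-1)*conj(1) + 2*(3)*conj(1)]
      = (1/8)[(9) + (9) + (2) + (-2) + (6)] = 24/8 = 3
  <chi_rho, chi_2> = (1/8)[1*(9)*conj(1) + 1*(9)*conj(1) + 2*(1)*conj(1) + 2*(-1)*conj(-1) + 2*(3)*conj(-1)]
      = (1/8)[(9) + (9) + (2) + (2) + (-6)] = 16/8 = 2
  <chi_rho, chi_3> = (1/8)[1*(9)*conj(1) + 1*(9)*conj(1) + 2*(1)*conj(-1) + 2*(-1)*conj(1) + 2*(3)*conj(-1)]
      = (1/8)[(9) + (9) + (-2) + (-2) + (-6)] = 8/8 = 1
  <chi_rho, chi_4> = (1/8)[1*(9)*conj(1) + 1*(9)*conj(1) + 2*(1)*conj(-1) + 2*(-1)*conj(-1) + 2*(3)*conj(1)]
      = (1/8)[(9) + (9) + (-2) + (2) + (6)] = 24/8 = 3
  <chi_rho, chi_5> = (1/8)[1*(9)*conj(2) + 1*(9)*conj(-2) + 2*(1)*conj(0) + 2*(-1)*conj(0) + 2*(3)*conj(0)]
      = (1/8)[(18) + (-18) + (0) + (0) + (0)] = 0/8 = 0
Dimension check: dim(rho) = sum (mult * dim) = 3*1 + 2*1 + 1*1 + 3*1 + 0*2 = 9 = chi_rho(e) = 9.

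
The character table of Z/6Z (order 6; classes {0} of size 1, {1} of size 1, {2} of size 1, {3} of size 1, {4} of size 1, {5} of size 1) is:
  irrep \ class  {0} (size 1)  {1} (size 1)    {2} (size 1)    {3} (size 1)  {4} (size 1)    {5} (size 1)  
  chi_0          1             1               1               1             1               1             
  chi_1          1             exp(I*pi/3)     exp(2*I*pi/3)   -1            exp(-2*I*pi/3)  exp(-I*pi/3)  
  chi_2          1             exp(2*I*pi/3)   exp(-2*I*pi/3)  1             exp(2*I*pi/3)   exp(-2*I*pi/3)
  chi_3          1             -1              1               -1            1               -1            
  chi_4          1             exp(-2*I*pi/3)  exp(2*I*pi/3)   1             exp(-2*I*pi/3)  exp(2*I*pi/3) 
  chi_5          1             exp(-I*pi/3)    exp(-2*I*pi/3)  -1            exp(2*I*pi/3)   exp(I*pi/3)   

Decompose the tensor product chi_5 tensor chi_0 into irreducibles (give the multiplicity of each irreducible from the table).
chi_5 tensor chi_0 = chi_5 (all other irreducibles have multiplicity 0).

Working: The character of a tensor product is the pointwise product (chi_5 * chi_0)(C) = chi_5(C) * chi_0(C):
  {0}: (1)*(1), {1}: (exp(-I*pi/3))*(1), {2}: (exp(-2*I*pi/3))*(1), {3}: (-1)*(1), {4}: (exp(2*I*pi/3))*(1), {5}: (exp(I*pi/3))*(1)
so (chi_5 * chi_0) takes values
  {0} -> 1, {1} -> exp(-I*pi/3), {2} -> exp(-2*I*pi/3), {3} -> -1, {4} -> exp(2*I*pi/3), {5} -> exp(I*pi/3).
Now take the inner product of this character with each irreducible chi from the table, <chi_5*chi_0, chi> = (1/6) sum_C |C| (chi_5*chi_0)(C) conj(chi(C)):
  <chi_5*chi_0, chi_0> = (1/6)[1*(1)*conj(1) + 1*(exp(-I*pi/3))*conj(1) + 1*(exp(-2*I*pi/3))*conj(1) + 1*(-1)*conj(1) + 1*(exp(2*I*pi/3))*conj(1) + 1*(exp(I*pi/3))*conj(1)]
      = (1/6)[(1) + (exp(-I*pi/3)) + (exp(-2*I*pi/3)) + (-1) + (exp(2*I*pi/3)) + (exp(I*pi/3))] = 0/6 = 0
  <chi_5*chi_0, chi_1> = (1/6)[1*(1)*conj(1) + 1*(exp(-I*pi/3))*conj(exp(I*pi/3)) + 1*(exp(-2*I*pi/3))*conj(exp(2*I*pi/3)) + 1*(-1)*conj(-1) + 1*(exp(2*I*pi/3))*conj(exp(-2*I*pi/3)) + 1*(exp(I*pi/3))*conj(exp(-I*pi/3))]
      = (1/6)[(1) + (exp(-2*I*pi/3)) + (exp(2*I*pi/3)) + (1) + (exp(-2*I*pi/3)) + (exp(2*I*pi/3))] = 0/6 = 0
  <chi_5*chi_0, chi_2> = (1/6)[1*(1)*conj(1) + 1*(exp(-I*pi/3))*conj(exp(2*I*pi/3)) + 1*(exp(-2*I*pi/3))*conj(exp(-2*I*pi/3)) + 1*(-1)*conj(1) + 1*(exp(2*I*pi/3))*conj(exp(2*I*pi/3)) + 1*(exp(I*pi/3))*conj(exp(-2*I*pi/3))]
      = (1/6)[(1) + (-1) + (1) + (-1) + (1) + (-1)] = 0/6 = 0
  <chi_5*chi_0, chi_3> = (1/6)[1*(1)*conj(1) + 1*(exp(-I*pi/3))*conj(-1) + 1*(exp(-2*I*pi/3))*conj(1) + 1*(-1)*conj(-1) + 1*(exp(2*I*pi/3))*conj(1) + 1*(exp(I*pi/3))*conj(-1)]
      = (1/6)[(1) + (-exp(-I*pi/3)) + (exp(-2*I*pi/3)) + (1) + (exp(2*I*pi/3)) + (-exp(I*pi/3))] = 0/6 = 0
  <chi_5*chi_0, chi_4> = (1/6)[1*(1)*conj(1) + 1*(exp(-I*pi/3))*conj(exp(-2*I*pi/3)) + 1*(exp(-2*I*pi/3))*conj(exp(2*I*pi/3)) + 1*(-1)*conj(1) + 1*(exp(2*I*pi/3))*conj(exp(-2*I*pi/3)) + 1*(exp(I*pi/3))*conj(exp(2*I*pi/3))]
      = (1/6)[(1) + (exp(I*pi/3)) + (exp(2*I*pi/3)) + (-1) + (exp(-2*I*pi/3)) + (exp(-I*pi/3))] = 0/6 = 0
  <chi_5*chi_0, chi_5> = (1/6)[1*(1)*conj(1) + 1*(exp(-I*pi/3))*conj(exp(-I*pi/3)) + 1*(exp(-2*I*pi/3))*conj(exp(-2*I*pi/3)) + 1*(-1)*conj(-1) + 1*(exp(2*I*pi/3))*conj(exp(2*I*pi/3)) + 1*(exp(I*pi/3))*conj(exp(I*pi/3))]
      = (1/6)[(1) + (1) + (1) + (1) + (1) + (1)] = 6/6 = 1
(Exp terms are combined using exp(i*s)*conj(exp(i*t)) = exp(i*(s-t)), and sums of them are collapsed using the identity that for every m > 1 the m distinct m-th roots of unity sum to 0, e.g. 1 + exp(2*I*pi/3) + exp(-2*I*pi/3) = 0.)
Hence the multiplicities are chi_5: 1. Dimension check: dim(chi_5)*dim(chi_0) = 1*1 = 1 and sum (mult * dim) = 1*1 = 1.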